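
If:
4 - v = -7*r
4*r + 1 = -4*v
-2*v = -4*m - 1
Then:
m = -7/64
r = -17/32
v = 9/32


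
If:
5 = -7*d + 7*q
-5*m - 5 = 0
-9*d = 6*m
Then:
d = 2/3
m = -1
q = 29/21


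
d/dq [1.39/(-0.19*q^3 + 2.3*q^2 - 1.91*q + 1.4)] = (0.7923*q^2 - 6.394*q + 2.6549)/(0.19*q^3 - 2.3*q^2 + 1.91*q - 1.4)^2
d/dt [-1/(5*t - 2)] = 5/(5*t - 2)^2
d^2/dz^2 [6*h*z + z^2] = 2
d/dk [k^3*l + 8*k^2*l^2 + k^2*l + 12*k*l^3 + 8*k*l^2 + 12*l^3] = l*(3*k^2 + 16*k*l + 2*k + 12*l^2 + 8*l)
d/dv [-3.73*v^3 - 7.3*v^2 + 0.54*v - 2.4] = -11.19*v^2 - 14.6*v + 0.54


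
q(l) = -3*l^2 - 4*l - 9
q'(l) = -6*l - 4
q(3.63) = -63.05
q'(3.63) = -25.78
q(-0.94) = -7.89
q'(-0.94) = 1.64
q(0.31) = -10.53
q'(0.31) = -5.86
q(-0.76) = -7.69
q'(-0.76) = 0.56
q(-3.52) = -32.09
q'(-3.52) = 17.12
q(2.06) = -29.97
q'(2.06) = -16.36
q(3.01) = -48.22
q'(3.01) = -22.06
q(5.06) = -106.05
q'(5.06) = -34.36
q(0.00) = -9.00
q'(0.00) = -4.00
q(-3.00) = -24.00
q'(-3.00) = 14.00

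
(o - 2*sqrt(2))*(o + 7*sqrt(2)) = o^2 + 5*sqrt(2)*o - 28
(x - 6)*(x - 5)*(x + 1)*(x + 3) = x^4 - 7*x^3 - 11*x^2 + 87*x + 90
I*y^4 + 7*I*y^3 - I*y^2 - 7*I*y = y*(y - 1)*(y + 7)*(I*y + I)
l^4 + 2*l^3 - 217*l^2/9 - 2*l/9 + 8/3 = (l - 4)*(l - 1/3)*(l + 1/3)*(l + 6)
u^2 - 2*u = u*(u - 2)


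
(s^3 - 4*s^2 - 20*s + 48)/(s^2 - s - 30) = (s^2 + 2*s - 8)/(s + 5)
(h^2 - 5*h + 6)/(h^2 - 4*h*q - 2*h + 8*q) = (3 - h)/(-h + 4*q)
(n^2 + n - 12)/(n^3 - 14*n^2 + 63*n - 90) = (n + 4)/(n^2 - 11*n + 30)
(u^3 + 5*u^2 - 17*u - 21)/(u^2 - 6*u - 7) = (u^2 + 4*u - 21)/(u - 7)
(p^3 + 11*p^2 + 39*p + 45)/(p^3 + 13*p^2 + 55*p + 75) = (p + 3)/(p + 5)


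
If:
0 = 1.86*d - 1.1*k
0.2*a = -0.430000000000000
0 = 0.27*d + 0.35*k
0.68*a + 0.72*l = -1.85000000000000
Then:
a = -2.15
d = 0.00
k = 0.00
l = -0.54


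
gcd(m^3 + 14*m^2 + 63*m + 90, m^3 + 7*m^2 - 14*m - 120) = m^2 + 11*m + 30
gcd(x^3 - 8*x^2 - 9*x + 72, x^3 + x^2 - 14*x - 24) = x + 3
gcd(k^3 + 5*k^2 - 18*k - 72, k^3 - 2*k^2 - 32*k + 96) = k^2 + 2*k - 24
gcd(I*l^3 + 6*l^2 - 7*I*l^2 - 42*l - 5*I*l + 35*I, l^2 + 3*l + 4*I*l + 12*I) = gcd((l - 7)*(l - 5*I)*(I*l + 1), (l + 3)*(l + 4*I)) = 1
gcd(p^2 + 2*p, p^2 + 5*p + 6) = p + 2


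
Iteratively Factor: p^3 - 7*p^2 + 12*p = (p)*(p^2 - 7*p + 12) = p*(p - 4)*(p - 3)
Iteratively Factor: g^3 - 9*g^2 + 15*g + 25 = (g - 5)*(g^2 - 4*g - 5) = (g - 5)^2*(g + 1)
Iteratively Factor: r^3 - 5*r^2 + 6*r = (r - 3)*(r^2 - 2*r) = (r - 3)*(r - 2)*(r)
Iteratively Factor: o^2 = (o)*(o)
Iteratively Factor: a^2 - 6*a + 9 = (a - 3)*(a - 3)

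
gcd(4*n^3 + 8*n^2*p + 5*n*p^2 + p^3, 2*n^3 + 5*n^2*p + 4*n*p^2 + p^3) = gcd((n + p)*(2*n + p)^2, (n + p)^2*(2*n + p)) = 2*n^2 + 3*n*p + p^2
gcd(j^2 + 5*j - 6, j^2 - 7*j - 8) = 1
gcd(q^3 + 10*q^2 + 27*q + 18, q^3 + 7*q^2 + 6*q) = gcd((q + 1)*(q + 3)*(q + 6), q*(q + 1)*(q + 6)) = q^2 + 7*q + 6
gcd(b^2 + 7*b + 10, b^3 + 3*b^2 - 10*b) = b + 5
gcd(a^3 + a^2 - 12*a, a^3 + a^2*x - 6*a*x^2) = a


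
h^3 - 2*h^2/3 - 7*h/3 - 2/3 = (h - 2)*(h + 1/3)*(h + 1)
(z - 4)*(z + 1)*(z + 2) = z^3 - z^2 - 10*z - 8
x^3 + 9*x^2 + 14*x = x*(x + 2)*(x + 7)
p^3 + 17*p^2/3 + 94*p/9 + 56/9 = (p + 4/3)*(p + 2)*(p + 7/3)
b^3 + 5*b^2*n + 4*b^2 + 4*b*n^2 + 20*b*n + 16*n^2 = (b + 4)*(b + n)*(b + 4*n)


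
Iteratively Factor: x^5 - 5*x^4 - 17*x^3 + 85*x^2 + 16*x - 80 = (x + 4)*(x^4 - 9*x^3 + 19*x^2 + 9*x - 20) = (x + 1)*(x + 4)*(x^3 - 10*x^2 + 29*x - 20) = (x - 4)*(x + 1)*(x + 4)*(x^2 - 6*x + 5) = (x - 5)*(x - 4)*(x + 1)*(x + 4)*(x - 1)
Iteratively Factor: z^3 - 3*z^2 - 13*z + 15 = (z - 1)*(z^2 - 2*z - 15) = (z - 5)*(z - 1)*(z + 3)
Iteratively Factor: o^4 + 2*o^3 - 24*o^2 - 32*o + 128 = (o - 4)*(o^3 + 6*o^2 - 32) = (o - 4)*(o - 2)*(o^2 + 8*o + 16) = (o - 4)*(o - 2)*(o + 4)*(o + 4)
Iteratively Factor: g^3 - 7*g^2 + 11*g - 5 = (g - 1)*(g^2 - 6*g + 5) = (g - 1)^2*(g - 5)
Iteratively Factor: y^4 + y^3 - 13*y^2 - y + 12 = (y + 4)*(y^3 - 3*y^2 - y + 3) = (y - 3)*(y + 4)*(y^2 - 1) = (y - 3)*(y + 1)*(y + 4)*(y - 1)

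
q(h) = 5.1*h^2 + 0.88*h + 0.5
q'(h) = 10.2*h + 0.88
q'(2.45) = 25.87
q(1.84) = 19.39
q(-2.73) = 36.11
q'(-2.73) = -26.97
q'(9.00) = 92.68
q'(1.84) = 19.65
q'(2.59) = 27.30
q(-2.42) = 28.24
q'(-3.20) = -31.76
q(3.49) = 65.69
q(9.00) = 421.52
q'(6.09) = 63.00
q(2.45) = 33.27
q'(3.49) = 36.48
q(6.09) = 195.01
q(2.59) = 36.99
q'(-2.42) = -23.80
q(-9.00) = 405.68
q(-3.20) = 49.91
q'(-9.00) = -90.92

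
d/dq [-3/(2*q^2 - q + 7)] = 3*(4*q - 1)/(2*q^2 - q + 7)^2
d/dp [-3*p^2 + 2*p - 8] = 2 - 6*p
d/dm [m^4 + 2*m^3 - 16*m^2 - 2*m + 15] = 4*m^3 + 6*m^2 - 32*m - 2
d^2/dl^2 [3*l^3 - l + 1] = 18*l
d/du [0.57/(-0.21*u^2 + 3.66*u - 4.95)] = (0.2394*u - 2.0862)/(0.21*u^2 - 3.66*u + 4.95)^2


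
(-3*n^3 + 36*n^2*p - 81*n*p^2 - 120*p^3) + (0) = -3*n^3 + 36*n^2*p - 81*n*p^2 - 120*p^3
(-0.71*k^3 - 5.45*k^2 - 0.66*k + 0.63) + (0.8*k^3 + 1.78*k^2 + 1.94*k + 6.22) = 0.0900000000000001*k^3 - 3.67*k^2 + 1.28*k + 6.85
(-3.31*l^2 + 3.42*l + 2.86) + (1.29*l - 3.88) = -3.31*l^2 + 4.71*l - 1.02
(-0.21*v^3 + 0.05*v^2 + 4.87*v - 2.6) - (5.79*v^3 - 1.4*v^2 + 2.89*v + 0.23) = -6.0*v^3 + 1.45*v^2 + 1.98*v - 2.83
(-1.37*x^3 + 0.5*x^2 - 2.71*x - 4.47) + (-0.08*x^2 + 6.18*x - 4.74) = -1.37*x^3 + 0.42*x^2 + 3.47*x - 9.21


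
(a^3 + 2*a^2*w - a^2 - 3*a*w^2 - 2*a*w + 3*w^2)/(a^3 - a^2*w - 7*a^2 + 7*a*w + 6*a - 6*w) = (a + 3*w)/(a - 6)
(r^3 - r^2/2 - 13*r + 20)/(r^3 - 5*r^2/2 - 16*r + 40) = (r - 2)/(r - 4)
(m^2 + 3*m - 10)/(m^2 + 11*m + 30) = (m - 2)/(m + 6)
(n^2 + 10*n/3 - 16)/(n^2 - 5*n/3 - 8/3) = (n + 6)/(n + 1)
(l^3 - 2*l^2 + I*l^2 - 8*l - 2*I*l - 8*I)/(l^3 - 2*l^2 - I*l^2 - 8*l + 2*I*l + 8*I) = (l + I)/(l - I)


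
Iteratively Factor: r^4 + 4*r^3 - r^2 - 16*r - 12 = (r + 2)*(r^3 + 2*r^2 - 5*r - 6) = (r + 2)*(r + 3)*(r^2 - r - 2) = (r + 1)*(r + 2)*(r + 3)*(r - 2)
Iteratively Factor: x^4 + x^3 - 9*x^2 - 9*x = (x + 3)*(x^3 - 2*x^2 - 3*x) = (x + 1)*(x + 3)*(x^2 - 3*x) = x*(x + 1)*(x + 3)*(x - 3)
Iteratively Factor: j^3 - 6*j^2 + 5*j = (j)*(j^2 - 6*j + 5) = j*(j - 5)*(j - 1)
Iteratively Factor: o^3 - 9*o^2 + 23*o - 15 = (o - 1)*(o^2 - 8*o + 15) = (o - 5)*(o - 1)*(o - 3)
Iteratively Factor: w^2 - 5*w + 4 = (w - 4)*(w - 1)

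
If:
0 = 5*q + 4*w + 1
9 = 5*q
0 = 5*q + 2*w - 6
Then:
No Solution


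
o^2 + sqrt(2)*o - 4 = (o - sqrt(2))*(o + 2*sqrt(2))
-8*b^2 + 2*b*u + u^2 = (-2*b + u)*(4*b + u)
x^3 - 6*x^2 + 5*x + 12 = (x - 4)*(x - 3)*(x + 1)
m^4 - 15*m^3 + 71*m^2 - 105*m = m*(m - 7)*(m - 5)*(m - 3)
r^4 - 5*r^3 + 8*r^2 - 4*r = r*(r - 2)^2*(r - 1)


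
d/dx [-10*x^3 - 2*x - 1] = -30*x^2 - 2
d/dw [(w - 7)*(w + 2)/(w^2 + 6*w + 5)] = (11*w^2 + 38*w + 59)/(w^4 + 12*w^3 + 46*w^2 + 60*w + 25)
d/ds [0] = 0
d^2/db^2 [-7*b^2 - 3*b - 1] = -14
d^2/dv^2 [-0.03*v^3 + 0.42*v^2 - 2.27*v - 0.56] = 0.84 - 0.18*v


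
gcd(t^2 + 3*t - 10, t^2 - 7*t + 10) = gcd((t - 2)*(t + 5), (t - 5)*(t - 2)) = t - 2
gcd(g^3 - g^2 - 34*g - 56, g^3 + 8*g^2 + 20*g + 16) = g^2 + 6*g + 8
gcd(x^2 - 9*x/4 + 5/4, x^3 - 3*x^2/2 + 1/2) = x - 1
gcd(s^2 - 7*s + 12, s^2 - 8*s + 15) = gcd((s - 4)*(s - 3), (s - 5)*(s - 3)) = s - 3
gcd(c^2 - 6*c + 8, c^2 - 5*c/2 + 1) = c - 2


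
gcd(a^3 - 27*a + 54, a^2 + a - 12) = a - 3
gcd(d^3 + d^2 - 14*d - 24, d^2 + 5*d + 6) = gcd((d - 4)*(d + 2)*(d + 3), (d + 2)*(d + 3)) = d^2 + 5*d + 6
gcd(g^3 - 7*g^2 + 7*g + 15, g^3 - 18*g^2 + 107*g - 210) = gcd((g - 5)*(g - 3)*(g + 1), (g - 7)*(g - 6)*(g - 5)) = g - 5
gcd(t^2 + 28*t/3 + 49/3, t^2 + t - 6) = 1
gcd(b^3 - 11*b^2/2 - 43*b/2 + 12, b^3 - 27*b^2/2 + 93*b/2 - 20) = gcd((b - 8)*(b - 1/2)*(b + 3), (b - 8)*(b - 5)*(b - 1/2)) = b^2 - 17*b/2 + 4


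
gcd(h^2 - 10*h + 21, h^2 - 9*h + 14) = h - 7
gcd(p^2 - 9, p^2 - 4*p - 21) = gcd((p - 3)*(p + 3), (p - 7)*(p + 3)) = p + 3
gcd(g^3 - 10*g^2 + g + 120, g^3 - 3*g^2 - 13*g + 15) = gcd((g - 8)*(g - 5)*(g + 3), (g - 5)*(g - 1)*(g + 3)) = g^2 - 2*g - 15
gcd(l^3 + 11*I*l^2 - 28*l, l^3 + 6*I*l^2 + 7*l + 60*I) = l + 4*I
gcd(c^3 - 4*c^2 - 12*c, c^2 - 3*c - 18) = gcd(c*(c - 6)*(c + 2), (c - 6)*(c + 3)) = c - 6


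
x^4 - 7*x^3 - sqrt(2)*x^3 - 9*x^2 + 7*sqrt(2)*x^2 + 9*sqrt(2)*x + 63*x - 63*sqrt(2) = (x - 7)*(x - 3)*(x + 3)*(x - sqrt(2))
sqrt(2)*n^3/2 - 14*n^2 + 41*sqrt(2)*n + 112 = (n - 8*sqrt(2))*(n - 7*sqrt(2))*(sqrt(2)*n/2 + 1)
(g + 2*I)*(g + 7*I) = g^2 + 9*I*g - 14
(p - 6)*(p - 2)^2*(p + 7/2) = p^4 - 13*p^3/2 - 7*p^2 + 74*p - 84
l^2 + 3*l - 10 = (l - 2)*(l + 5)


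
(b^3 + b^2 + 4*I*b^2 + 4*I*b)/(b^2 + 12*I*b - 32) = b*(b + 1)/(b + 8*I)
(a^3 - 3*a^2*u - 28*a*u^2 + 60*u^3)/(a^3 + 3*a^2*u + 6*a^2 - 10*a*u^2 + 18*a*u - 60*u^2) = (a - 6*u)/(a + 6)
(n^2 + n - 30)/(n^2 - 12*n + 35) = (n + 6)/(n - 7)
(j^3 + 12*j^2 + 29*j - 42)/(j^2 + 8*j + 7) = (j^2 + 5*j - 6)/(j + 1)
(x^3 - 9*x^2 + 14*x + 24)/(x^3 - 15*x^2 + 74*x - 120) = (x + 1)/(x - 5)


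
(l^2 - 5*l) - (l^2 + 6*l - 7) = 7 - 11*l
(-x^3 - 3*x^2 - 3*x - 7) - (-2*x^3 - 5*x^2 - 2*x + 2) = x^3 + 2*x^2 - x - 9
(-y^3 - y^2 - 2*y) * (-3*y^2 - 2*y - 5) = 3*y^5 + 5*y^4 + 13*y^3 + 9*y^2 + 10*y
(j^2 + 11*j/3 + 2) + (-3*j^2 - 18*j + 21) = -2*j^2 - 43*j/3 + 23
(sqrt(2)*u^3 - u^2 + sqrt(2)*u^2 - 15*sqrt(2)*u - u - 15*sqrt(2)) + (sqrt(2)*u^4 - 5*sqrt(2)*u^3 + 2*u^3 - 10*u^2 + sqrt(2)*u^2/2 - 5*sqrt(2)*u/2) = sqrt(2)*u^4 - 4*sqrt(2)*u^3 + 2*u^3 - 11*u^2 + 3*sqrt(2)*u^2/2 - 35*sqrt(2)*u/2 - u - 15*sqrt(2)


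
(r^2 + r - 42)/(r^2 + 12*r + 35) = (r - 6)/(r + 5)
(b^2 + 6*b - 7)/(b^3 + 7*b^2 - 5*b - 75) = (b^2 + 6*b - 7)/(b^3 + 7*b^2 - 5*b - 75)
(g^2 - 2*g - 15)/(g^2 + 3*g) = (g - 5)/g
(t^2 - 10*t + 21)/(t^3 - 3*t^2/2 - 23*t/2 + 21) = 2*(t - 7)/(2*t^2 + 3*t - 14)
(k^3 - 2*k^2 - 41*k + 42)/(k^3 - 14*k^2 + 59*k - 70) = (k^2 + 5*k - 6)/(k^2 - 7*k + 10)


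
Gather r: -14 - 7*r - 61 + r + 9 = -6*r - 66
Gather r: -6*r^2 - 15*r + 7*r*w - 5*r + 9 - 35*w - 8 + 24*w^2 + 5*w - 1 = -6*r^2 + r*(7*w - 20) + 24*w^2 - 30*w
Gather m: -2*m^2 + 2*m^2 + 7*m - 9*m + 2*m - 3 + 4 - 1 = 0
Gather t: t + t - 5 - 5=2*t - 10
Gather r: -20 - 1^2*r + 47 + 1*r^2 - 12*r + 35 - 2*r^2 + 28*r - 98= -r^2 + 15*r - 36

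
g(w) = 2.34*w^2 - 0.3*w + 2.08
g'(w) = 4.68*w - 0.3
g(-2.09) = 12.93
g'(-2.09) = -10.08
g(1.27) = 5.47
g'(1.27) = 5.64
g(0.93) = 3.82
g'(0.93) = 4.05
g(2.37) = 14.51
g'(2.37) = 10.79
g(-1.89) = 11.01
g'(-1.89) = -9.15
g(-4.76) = 56.53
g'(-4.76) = -22.58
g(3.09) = 23.50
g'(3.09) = 14.16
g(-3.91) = 39.03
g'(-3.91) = -18.60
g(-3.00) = 24.04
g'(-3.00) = -14.34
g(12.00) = 335.44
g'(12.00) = 55.86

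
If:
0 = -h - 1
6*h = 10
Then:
No Solution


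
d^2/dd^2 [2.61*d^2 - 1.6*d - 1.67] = 5.22000000000000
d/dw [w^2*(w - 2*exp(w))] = w*(-2*w*exp(w) + 3*w - 4*exp(w))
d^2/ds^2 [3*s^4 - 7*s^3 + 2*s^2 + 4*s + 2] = 36*s^2 - 42*s + 4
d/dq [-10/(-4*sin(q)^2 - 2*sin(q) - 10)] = -5*(4*sin(q) + 1)*cos(q)/(sin(q) - cos(2*q) + 6)^2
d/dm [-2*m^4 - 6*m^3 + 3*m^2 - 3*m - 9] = -8*m^3 - 18*m^2 + 6*m - 3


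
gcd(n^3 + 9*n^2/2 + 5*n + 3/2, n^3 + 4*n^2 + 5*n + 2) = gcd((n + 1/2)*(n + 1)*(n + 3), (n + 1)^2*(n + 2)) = n + 1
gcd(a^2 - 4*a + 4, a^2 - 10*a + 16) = a - 2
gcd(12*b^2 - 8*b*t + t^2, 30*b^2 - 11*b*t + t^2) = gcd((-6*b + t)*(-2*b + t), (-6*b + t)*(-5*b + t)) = -6*b + t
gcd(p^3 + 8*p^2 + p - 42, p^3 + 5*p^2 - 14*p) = p^2 + 5*p - 14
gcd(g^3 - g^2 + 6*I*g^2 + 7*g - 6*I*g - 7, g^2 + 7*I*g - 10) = 1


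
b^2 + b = b*(b + 1)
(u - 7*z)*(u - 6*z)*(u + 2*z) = u^3 - 11*u^2*z + 16*u*z^2 + 84*z^3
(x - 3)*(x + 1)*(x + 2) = x^3 - 7*x - 6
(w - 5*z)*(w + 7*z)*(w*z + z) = w^3*z + 2*w^2*z^2 + w^2*z - 35*w*z^3 + 2*w*z^2 - 35*z^3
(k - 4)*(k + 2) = k^2 - 2*k - 8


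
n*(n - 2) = n^2 - 2*n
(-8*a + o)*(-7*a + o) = 56*a^2 - 15*a*o + o^2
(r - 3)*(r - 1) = r^2 - 4*r + 3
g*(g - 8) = g^2 - 8*g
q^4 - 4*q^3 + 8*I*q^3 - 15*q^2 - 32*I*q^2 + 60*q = q*(q - 4)*(q + 3*I)*(q + 5*I)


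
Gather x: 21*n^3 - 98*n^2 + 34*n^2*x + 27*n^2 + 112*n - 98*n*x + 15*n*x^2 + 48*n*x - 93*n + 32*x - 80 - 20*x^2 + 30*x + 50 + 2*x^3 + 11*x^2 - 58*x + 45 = 21*n^3 - 71*n^2 + 19*n + 2*x^3 + x^2*(15*n - 9) + x*(34*n^2 - 50*n + 4) + 15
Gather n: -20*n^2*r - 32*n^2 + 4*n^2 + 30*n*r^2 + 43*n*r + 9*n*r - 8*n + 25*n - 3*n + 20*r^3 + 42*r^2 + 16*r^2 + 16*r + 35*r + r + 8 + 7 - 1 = n^2*(-20*r - 28) + n*(30*r^2 + 52*r + 14) + 20*r^3 + 58*r^2 + 52*r + 14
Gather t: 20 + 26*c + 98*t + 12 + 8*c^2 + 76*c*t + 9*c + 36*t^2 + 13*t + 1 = 8*c^2 + 35*c + 36*t^2 + t*(76*c + 111) + 33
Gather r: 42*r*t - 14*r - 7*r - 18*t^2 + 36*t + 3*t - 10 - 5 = r*(42*t - 21) - 18*t^2 + 39*t - 15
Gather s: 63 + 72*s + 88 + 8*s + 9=80*s + 160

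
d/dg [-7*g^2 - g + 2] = -14*g - 1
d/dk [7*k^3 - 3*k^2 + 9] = 3*k*(7*k - 2)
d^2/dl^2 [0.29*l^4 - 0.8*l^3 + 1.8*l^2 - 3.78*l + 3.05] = 3.48*l^2 - 4.8*l + 3.6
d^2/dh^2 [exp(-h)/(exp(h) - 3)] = ((exp(h) - 3)^2 + (exp(h) - 3)*exp(h) + 2*exp(2*h))*exp(-h)/(exp(h) - 3)^3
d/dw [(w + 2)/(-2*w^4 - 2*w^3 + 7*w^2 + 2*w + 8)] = (6*w^4 + 20*w^3 + 5*w^2 - 28*w + 4)/(4*w^8 + 8*w^7 - 24*w^6 - 36*w^5 + 9*w^4 - 4*w^3 + 116*w^2 + 32*w + 64)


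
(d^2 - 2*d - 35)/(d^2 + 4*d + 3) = (d^2 - 2*d - 35)/(d^2 + 4*d + 3)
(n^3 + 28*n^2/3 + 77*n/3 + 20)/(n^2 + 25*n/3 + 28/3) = (n^2 + 8*n + 15)/(n + 7)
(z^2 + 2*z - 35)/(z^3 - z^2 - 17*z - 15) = (z + 7)/(z^2 + 4*z + 3)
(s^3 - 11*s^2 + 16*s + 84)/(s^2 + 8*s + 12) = (s^2 - 13*s + 42)/(s + 6)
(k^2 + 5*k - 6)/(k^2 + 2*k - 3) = (k + 6)/(k + 3)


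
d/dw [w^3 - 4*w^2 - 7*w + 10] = 3*w^2 - 8*w - 7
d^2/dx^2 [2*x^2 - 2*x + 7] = 4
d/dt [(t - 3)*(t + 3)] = 2*t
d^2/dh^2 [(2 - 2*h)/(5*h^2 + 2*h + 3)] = 4*(-4*(h - 1)*(5*h + 1)^2 + 3*(5*h - 1)*(5*h^2 + 2*h + 3))/(5*h^2 + 2*h + 3)^3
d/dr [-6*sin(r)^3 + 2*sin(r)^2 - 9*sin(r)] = (-18*sin(r)^2 + 4*sin(r) - 9)*cos(r)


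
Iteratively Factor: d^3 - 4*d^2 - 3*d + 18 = (d - 3)*(d^2 - d - 6) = (d - 3)*(d + 2)*(d - 3)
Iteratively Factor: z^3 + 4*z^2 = (z)*(z^2 + 4*z) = z^2*(z + 4)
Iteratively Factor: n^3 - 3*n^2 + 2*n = (n)*(n^2 - 3*n + 2) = n*(n - 1)*(n - 2)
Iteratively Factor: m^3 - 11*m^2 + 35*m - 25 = (m - 1)*(m^2 - 10*m + 25) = (m - 5)*(m - 1)*(m - 5)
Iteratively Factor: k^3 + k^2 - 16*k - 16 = (k + 1)*(k^2 - 16) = (k - 4)*(k + 1)*(k + 4)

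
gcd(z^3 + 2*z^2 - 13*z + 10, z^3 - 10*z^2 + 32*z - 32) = z - 2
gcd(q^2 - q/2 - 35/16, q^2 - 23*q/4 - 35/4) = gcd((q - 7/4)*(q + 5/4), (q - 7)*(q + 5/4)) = q + 5/4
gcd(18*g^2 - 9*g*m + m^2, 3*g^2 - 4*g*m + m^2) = 3*g - m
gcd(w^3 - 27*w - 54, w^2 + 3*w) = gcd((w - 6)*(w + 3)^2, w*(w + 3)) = w + 3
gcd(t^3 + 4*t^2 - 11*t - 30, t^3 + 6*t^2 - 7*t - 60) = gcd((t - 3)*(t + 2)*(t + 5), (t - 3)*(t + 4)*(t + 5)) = t^2 + 2*t - 15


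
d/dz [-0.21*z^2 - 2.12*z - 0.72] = -0.42*z - 2.12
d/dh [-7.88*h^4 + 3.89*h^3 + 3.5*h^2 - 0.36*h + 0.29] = -31.52*h^3 + 11.67*h^2 + 7.0*h - 0.36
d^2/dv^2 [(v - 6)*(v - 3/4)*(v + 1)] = 6*v - 23/2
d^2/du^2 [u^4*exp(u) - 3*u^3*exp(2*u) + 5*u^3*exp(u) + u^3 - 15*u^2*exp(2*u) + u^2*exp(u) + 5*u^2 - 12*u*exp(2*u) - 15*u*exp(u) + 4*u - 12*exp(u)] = u^4*exp(u) - 12*u^3*exp(2*u) + 13*u^3*exp(u) - 96*u^2*exp(2*u) + 43*u^2*exp(u) - 186*u*exp(2*u) + 19*u*exp(u) + 6*u - 78*exp(2*u) - 40*exp(u) + 10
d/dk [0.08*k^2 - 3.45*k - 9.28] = 0.16*k - 3.45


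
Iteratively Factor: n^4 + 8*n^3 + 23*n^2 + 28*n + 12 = (n + 2)*(n^3 + 6*n^2 + 11*n + 6) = (n + 2)^2*(n^2 + 4*n + 3) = (n + 2)^2*(n + 3)*(n + 1)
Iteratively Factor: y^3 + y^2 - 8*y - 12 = (y + 2)*(y^2 - y - 6) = (y - 3)*(y + 2)*(y + 2)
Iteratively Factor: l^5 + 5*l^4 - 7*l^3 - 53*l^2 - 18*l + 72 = (l + 4)*(l^4 + l^3 - 11*l^2 - 9*l + 18) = (l + 2)*(l + 4)*(l^3 - l^2 - 9*l + 9) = (l - 1)*(l + 2)*(l + 4)*(l^2 - 9) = (l - 3)*(l - 1)*(l + 2)*(l + 4)*(l + 3)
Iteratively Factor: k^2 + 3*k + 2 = (k + 2)*(k + 1)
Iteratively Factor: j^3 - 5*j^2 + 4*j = (j)*(j^2 - 5*j + 4) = j*(j - 4)*(j - 1)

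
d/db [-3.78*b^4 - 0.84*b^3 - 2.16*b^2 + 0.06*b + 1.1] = -15.12*b^3 - 2.52*b^2 - 4.32*b + 0.06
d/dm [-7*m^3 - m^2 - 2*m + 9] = -21*m^2 - 2*m - 2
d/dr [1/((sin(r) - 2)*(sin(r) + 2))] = -sin(2*r)/((sin(r) - 2)^2*(sin(r) + 2)^2)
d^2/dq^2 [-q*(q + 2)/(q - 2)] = -16/(q^3 - 6*q^2 + 12*q - 8)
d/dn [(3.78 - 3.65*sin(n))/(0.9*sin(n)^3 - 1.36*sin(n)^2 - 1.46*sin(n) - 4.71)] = (6.57*sin(n)^3 - 15.17*sin(n)^2 + 10.2816*sin(n) + 22.7103)*cos(n)/(0.81*sin(n)^6 - 2.448*sin(n)^5 - 0.7784*sin(n)^4 - 4.5068*sin(n)^3 + 14.9428*sin(n)^2 + 13.7532*sin(n) + 22.1841)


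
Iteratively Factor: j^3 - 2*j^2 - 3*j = (j + 1)*(j^2 - 3*j) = (j - 3)*(j + 1)*(j)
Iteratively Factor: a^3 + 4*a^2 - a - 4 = (a - 1)*(a^2 + 5*a + 4) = (a - 1)*(a + 1)*(a + 4)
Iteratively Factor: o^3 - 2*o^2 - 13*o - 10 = (o - 5)*(o^2 + 3*o + 2) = (o - 5)*(o + 1)*(o + 2)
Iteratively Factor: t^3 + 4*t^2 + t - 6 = (t + 3)*(t^2 + t - 2) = (t - 1)*(t + 3)*(t + 2)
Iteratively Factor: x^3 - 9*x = (x + 3)*(x^2 - 3*x) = (x - 3)*(x + 3)*(x)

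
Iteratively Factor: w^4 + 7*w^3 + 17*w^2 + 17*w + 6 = (w + 1)*(w^3 + 6*w^2 + 11*w + 6) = (w + 1)*(w + 2)*(w^2 + 4*w + 3) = (w + 1)^2*(w + 2)*(w + 3)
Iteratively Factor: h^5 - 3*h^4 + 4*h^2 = (h + 1)*(h^4 - 4*h^3 + 4*h^2) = (h - 2)*(h + 1)*(h^3 - 2*h^2) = h*(h - 2)*(h + 1)*(h^2 - 2*h) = h^2*(h - 2)*(h + 1)*(h - 2)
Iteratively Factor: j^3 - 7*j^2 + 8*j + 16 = (j + 1)*(j^2 - 8*j + 16) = (j - 4)*(j + 1)*(j - 4)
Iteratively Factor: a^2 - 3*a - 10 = (a + 2)*(a - 5)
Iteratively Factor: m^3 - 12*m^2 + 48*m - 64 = (m - 4)*(m^2 - 8*m + 16) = (m - 4)^2*(m - 4)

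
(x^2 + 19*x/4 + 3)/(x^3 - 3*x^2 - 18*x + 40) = (x + 3/4)/(x^2 - 7*x + 10)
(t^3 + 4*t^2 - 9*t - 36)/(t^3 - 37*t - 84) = (t - 3)/(t - 7)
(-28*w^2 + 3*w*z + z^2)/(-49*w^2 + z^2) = (-4*w + z)/(-7*w + z)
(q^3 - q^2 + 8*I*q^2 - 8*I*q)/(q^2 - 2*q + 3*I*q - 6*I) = q*(q^2 + q*(-1 + 8*I) - 8*I)/(q^2 + q*(-2 + 3*I) - 6*I)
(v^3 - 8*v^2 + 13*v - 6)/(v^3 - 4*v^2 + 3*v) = (v^2 - 7*v + 6)/(v*(v - 3))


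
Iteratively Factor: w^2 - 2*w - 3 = (w - 3)*(w + 1)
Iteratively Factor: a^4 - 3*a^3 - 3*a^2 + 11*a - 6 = (a - 1)*(a^3 - 2*a^2 - 5*a + 6) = (a - 3)*(a - 1)*(a^2 + a - 2) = (a - 3)*(a - 1)*(a + 2)*(a - 1)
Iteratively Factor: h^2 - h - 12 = (h - 4)*(h + 3)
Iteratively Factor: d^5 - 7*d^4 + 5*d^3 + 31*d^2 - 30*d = (d - 5)*(d^4 - 2*d^3 - 5*d^2 + 6*d) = (d - 5)*(d + 2)*(d^3 - 4*d^2 + 3*d) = (d - 5)*(d - 1)*(d + 2)*(d^2 - 3*d) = d*(d - 5)*(d - 1)*(d + 2)*(d - 3)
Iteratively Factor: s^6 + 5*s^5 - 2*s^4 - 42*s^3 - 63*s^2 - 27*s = (s)*(s^5 + 5*s^4 - 2*s^3 - 42*s^2 - 63*s - 27) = s*(s + 1)*(s^4 + 4*s^3 - 6*s^2 - 36*s - 27) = s*(s + 1)^2*(s^3 + 3*s^2 - 9*s - 27) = s*(s - 3)*(s + 1)^2*(s^2 + 6*s + 9) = s*(s - 3)*(s + 1)^2*(s + 3)*(s + 3)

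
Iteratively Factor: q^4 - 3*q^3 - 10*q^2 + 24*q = (q - 2)*(q^3 - q^2 - 12*q) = (q - 4)*(q - 2)*(q^2 + 3*q) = q*(q - 4)*(q - 2)*(q + 3)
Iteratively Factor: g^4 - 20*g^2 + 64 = (g + 2)*(g^3 - 2*g^2 - 16*g + 32) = (g + 2)*(g + 4)*(g^2 - 6*g + 8) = (g - 2)*(g + 2)*(g + 4)*(g - 4)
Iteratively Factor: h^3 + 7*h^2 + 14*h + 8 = (h + 4)*(h^2 + 3*h + 2) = (h + 1)*(h + 4)*(h + 2)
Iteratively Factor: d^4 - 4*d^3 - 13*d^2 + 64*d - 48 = (d - 1)*(d^3 - 3*d^2 - 16*d + 48) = (d - 4)*(d - 1)*(d^2 + d - 12) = (d - 4)*(d - 3)*(d - 1)*(d + 4)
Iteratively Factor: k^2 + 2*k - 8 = (k + 4)*(k - 2)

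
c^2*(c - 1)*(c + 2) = c^4 + c^3 - 2*c^2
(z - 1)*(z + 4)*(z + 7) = z^3 + 10*z^2 + 17*z - 28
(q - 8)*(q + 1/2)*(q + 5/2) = q^3 - 5*q^2 - 91*q/4 - 10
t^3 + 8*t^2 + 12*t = t*(t + 2)*(t + 6)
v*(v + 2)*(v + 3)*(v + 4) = v^4 + 9*v^3 + 26*v^2 + 24*v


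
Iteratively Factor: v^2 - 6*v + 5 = (v - 1)*(v - 5)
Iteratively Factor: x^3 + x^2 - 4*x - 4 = (x - 2)*(x^2 + 3*x + 2) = (x - 2)*(x + 2)*(x + 1)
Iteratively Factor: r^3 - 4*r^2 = (r)*(r^2 - 4*r) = r^2*(r - 4)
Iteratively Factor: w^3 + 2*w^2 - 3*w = (w - 1)*(w^2 + 3*w) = w*(w - 1)*(w + 3)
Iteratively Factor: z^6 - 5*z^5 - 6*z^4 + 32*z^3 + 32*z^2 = (z - 4)*(z^5 - z^4 - 10*z^3 - 8*z^2) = z*(z - 4)*(z^4 - z^3 - 10*z^2 - 8*z) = z*(z - 4)*(z + 1)*(z^3 - 2*z^2 - 8*z) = z^2*(z - 4)*(z + 1)*(z^2 - 2*z - 8) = z^2*(z - 4)^2*(z + 1)*(z + 2)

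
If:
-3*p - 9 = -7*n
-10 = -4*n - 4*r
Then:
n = 5/2 - r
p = 17/6 - 7*r/3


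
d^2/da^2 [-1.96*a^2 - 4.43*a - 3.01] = -3.92000000000000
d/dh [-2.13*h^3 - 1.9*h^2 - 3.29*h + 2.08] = -6.39*h^2 - 3.8*h - 3.29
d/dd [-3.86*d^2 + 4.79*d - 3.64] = 4.79 - 7.72*d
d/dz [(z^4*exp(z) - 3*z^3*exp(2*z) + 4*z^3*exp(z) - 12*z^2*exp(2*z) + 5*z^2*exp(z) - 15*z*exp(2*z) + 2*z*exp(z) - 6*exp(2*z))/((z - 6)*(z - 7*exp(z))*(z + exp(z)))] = ((z - 6)*(z - 7*exp(z))*(z + exp(z))*(z^4 - 6*z^3*exp(z) + 8*z^3 - 33*z^2*exp(z) + 17*z^2 - 54*z*exp(z) + 12*z - 27*exp(z) + 2) - (z - 6)*(z - 7*exp(z))*(exp(z) + 1)*(z^4 - 3*z^3*exp(z) + 4*z^3 - 12*z^2*exp(z) + 5*z^2 - 15*z*exp(z) + 2*z - 6*exp(z)) + (z - 6)*(z + exp(z))*(7*exp(z) - 1)*(z^4 - 3*z^3*exp(z) + 4*z^3 - 12*z^2*exp(z) + 5*z^2 - 15*z*exp(z) + 2*z - 6*exp(z)) + (z - 7*exp(z))*(z + exp(z))*(-z^4 + 3*z^3*exp(z) - 4*z^3 + 12*z^2*exp(z) - 5*z^2 + 15*z*exp(z) - 2*z + 6*exp(z)))*exp(z)/((z - 6)^2*(z - 7*exp(z))^2*(z + exp(z))^2)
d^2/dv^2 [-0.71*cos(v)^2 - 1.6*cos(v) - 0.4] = 1.6*cos(v) + 1.42*cos(2*v)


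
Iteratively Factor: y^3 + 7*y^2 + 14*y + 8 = (y + 1)*(y^2 + 6*y + 8) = (y + 1)*(y + 4)*(y + 2)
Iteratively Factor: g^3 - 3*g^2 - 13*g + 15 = (g + 3)*(g^2 - 6*g + 5) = (g - 5)*(g + 3)*(g - 1)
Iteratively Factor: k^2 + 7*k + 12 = (k + 4)*(k + 3)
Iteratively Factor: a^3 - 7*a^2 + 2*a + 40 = (a - 5)*(a^2 - 2*a - 8) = (a - 5)*(a + 2)*(a - 4)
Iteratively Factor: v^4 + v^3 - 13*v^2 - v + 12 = (v - 3)*(v^3 + 4*v^2 - v - 4) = (v - 3)*(v + 1)*(v^2 + 3*v - 4) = (v - 3)*(v + 1)*(v + 4)*(v - 1)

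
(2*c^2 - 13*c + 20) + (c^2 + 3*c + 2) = 3*c^2 - 10*c + 22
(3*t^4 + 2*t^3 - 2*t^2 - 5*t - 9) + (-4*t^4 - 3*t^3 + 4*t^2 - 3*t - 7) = -t^4 - t^3 + 2*t^2 - 8*t - 16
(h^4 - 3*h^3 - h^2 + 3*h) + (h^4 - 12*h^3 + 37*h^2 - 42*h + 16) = 2*h^4 - 15*h^3 + 36*h^2 - 39*h + 16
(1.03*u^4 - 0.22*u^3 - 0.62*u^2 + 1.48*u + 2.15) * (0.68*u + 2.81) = 0.7004*u^5 + 2.7447*u^4 - 1.0398*u^3 - 0.7358*u^2 + 5.6208*u + 6.0415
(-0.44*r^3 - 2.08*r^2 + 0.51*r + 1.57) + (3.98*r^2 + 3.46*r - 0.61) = -0.44*r^3 + 1.9*r^2 + 3.97*r + 0.96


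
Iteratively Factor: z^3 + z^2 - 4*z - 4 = (z + 1)*(z^2 - 4) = (z + 1)*(z + 2)*(z - 2)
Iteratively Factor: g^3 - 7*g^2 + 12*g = (g - 4)*(g^2 - 3*g) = (g - 4)*(g - 3)*(g)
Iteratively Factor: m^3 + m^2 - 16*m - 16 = (m + 4)*(m^2 - 3*m - 4) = (m + 1)*(m + 4)*(m - 4)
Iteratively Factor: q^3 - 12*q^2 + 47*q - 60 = (q - 4)*(q^2 - 8*q + 15) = (q - 4)*(q - 3)*(q - 5)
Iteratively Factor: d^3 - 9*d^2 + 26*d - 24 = (d - 3)*(d^2 - 6*d + 8) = (d - 4)*(d - 3)*(d - 2)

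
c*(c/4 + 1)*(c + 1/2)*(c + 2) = c^4/4 + 13*c^3/8 + 11*c^2/4 + c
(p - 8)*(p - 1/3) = p^2 - 25*p/3 + 8/3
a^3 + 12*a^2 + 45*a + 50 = (a + 2)*(a + 5)^2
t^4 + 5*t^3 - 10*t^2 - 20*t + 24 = (t - 2)*(t - 1)*(t + 2)*(t + 6)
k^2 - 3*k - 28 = (k - 7)*(k + 4)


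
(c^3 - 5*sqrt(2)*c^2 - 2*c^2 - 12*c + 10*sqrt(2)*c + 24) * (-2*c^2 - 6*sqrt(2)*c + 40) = -2*c^5 + 4*c^4 + 4*sqrt(2)*c^4 - 8*sqrt(2)*c^3 + 124*c^3 - 248*c^2 - 128*sqrt(2)*c^2 - 480*c + 256*sqrt(2)*c + 960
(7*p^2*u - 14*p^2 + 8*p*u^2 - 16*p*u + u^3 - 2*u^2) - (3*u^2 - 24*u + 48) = 7*p^2*u - 14*p^2 + 8*p*u^2 - 16*p*u + u^3 - 5*u^2 + 24*u - 48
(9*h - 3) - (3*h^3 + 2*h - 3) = -3*h^3 + 7*h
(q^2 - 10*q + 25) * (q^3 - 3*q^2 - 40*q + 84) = q^5 - 13*q^4 + 15*q^3 + 409*q^2 - 1840*q + 2100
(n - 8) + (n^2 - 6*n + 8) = n^2 - 5*n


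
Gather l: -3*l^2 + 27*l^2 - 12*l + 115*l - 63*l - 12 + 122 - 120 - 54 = 24*l^2 + 40*l - 64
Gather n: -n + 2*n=n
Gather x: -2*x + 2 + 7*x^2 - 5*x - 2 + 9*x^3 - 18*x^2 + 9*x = 9*x^3 - 11*x^2 + 2*x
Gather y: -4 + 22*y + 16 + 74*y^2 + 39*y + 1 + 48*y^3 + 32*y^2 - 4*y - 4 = 48*y^3 + 106*y^2 + 57*y + 9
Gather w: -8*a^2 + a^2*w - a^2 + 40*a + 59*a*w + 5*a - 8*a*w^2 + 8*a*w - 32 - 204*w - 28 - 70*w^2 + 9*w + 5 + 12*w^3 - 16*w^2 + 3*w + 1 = -9*a^2 + 45*a + 12*w^3 + w^2*(-8*a - 86) + w*(a^2 + 67*a - 192) - 54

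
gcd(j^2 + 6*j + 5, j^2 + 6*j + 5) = j^2 + 6*j + 5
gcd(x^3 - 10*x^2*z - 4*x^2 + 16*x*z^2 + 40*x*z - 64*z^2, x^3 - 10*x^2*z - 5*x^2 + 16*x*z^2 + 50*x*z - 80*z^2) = x^2 - 10*x*z + 16*z^2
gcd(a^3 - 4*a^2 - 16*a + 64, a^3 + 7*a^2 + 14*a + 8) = a + 4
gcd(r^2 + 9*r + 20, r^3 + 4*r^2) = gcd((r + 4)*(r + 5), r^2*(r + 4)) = r + 4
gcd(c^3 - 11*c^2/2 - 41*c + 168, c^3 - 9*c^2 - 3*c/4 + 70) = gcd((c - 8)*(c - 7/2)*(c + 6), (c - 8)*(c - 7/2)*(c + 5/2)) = c^2 - 23*c/2 + 28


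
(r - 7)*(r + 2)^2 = r^3 - 3*r^2 - 24*r - 28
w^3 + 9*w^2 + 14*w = w*(w + 2)*(w + 7)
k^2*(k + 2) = k^3 + 2*k^2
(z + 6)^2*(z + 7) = z^3 + 19*z^2 + 120*z + 252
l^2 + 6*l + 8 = (l + 2)*(l + 4)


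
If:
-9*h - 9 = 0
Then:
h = -1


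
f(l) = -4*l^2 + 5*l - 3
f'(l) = 5 - 8*l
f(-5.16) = -135.30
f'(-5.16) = 46.28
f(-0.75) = -9.00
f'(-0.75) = 11.00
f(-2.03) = -29.63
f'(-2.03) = 21.24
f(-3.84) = -81.18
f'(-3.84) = 35.72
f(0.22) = -2.09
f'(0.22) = 3.24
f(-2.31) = -35.89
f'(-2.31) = 23.48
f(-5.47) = -150.03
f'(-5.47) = 48.76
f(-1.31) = -16.41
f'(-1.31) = 15.48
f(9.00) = -282.00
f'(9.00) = -67.00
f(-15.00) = -978.00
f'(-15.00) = 125.00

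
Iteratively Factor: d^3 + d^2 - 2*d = (d)*(d^2 + d - 2) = d*(d + 2)*(d - 1)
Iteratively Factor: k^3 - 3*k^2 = (k)*(k^2 - 3*k) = k*(k - 3)*(k)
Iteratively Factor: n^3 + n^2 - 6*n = (n + 3)*(n^2 - 2*n) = n*(n + 3)*(n - 2)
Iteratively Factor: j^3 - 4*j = (j)*(j^2 - 4) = j*(j + 2)*(j - 2)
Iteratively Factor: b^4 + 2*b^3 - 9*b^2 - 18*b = (b - 3)*(b^3 + 5*b^2 + 6*b) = b*(b - 3)*(b^2 + 5*b + 6) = b*(b - 3)*(b + 2)*(b + 3)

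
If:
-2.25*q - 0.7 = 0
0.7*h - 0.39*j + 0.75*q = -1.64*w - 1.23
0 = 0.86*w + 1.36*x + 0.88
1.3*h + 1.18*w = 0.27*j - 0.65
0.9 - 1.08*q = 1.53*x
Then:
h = 0.17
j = -6.81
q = -0.31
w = -2.30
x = 0.81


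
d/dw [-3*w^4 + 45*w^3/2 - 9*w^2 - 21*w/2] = -12*w^3 + 135*w^2/2 - 18*w - 21/2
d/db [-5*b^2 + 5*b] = 5 - 10*b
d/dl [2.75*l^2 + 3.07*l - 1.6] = 5.5*l + 3.07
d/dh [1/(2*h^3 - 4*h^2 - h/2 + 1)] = 2*(-12*h^2 + 16*h + 1)/(4*h^3 - 8*h^2 - h + 2)^2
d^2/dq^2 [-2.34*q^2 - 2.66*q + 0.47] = -4.68000000000000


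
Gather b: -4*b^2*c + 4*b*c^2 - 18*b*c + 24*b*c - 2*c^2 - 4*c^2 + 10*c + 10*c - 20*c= -4*b^2*c + b*(4*c^2 + 6*c) - 6*c^2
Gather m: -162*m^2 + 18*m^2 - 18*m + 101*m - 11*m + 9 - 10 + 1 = -144*m^2 + 72*m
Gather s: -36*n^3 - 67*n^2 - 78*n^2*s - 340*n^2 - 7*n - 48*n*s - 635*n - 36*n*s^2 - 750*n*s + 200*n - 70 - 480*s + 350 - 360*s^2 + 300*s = -36*n^3 - 407*n^2 - 442*n + s^2*(-36*n - 360) + s*(-78*n^2 - 798*n - 180) + 280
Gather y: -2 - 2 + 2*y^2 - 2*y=2*y^2 - 2*y - 4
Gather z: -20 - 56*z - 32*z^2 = -32*z^2 - 56*z - 20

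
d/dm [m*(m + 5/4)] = 2*m + 5/4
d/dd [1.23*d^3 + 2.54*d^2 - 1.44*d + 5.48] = 3.69*d^2 + 5.08*d - 1.44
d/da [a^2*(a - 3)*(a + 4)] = a*(4*a^2 + 3*a - 24)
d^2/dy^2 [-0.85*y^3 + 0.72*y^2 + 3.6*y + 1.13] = 1.44 - 5.1*y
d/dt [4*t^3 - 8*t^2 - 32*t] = 12*t^2 - 16*t - 32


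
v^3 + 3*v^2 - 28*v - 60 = (v - 5)*(v + 2)*(v + 6)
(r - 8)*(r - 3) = r^2 - 11*r + 24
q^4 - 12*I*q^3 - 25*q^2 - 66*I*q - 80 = (q - 8*I)*(q - 5*I)*(q - I)*(q + 2*I)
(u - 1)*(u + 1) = u^2 - 1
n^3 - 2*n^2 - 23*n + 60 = (n - 4)*(n - 3)*(n + 5)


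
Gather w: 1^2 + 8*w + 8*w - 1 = 16*w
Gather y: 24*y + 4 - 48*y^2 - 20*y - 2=-48*y^2 + 4*y + 2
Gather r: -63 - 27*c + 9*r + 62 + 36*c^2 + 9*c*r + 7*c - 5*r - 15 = 36*c^2 - 20*c + r*(9*c + 4) - 16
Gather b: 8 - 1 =7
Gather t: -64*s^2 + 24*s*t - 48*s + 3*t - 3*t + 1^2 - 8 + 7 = -64*s^2 + 24*s*t - 48*s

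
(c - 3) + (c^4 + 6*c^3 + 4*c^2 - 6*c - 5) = c^4 + 6*c^3 + 4*c^2 - 5*c - 8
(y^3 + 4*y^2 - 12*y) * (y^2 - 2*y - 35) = y^5 + 2*y^4 - 55*y^3 - 116*y^2 + 420*y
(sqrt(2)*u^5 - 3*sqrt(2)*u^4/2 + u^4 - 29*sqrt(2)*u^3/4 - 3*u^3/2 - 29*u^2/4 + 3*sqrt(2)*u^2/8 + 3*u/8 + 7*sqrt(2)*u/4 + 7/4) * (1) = sqrt(2)*u^5 - 3*sqrt(2)*u^4/2 + u^4 - 29*sqrt(2)*u^3/4 - 3*u^3/2 - 29*u^2/4 + 3*sqrt(2)*u^2/8 + 3*u/8 + 7*sqrt(2)*u/4 + 7/4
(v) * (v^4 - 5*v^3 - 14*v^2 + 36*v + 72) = v^5 - 5*v^4 - 14*v^3 + 36*v^2 + 72*v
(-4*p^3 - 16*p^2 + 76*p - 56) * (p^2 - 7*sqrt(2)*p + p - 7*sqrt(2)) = -4*p^5 - 20*p^4 + 28*sqrt(2)*p^4 + 60*p^3 + 140*sqrt(2)*p^3 - 420*sqrt(2)*p^2 + 20*p^2 - 140*sqrt(2)*p - 56*p + 392*sqrt(2)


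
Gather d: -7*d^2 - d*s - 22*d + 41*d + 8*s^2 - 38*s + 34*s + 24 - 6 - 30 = -7*d^2 + d*(19 - s) + 8*s^2 - 4*s - 12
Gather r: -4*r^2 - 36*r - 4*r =-4*r^2 - 40*r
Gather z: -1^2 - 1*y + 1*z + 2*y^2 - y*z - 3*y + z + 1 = 2*y^2 - 4*y + z*(2 - y)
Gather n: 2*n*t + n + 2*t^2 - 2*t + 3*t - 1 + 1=n*(2*t + 1) + 2*t^2 + t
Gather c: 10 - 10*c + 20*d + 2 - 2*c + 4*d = -12*c + 24*d + 12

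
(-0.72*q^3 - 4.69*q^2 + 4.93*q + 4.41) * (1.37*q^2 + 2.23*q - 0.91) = -0.9864*q^5 - 8.0309*q^4 - 3.0494*q^3 + 21.3035*q^2 + 5.348*q - 4.0131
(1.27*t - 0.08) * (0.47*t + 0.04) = 0.5969*t^2 + 0.0132*t - 0.0032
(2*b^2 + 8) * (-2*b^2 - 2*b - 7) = -4*b^4 - 4*b^3 - 30*b^2 - 16*b - 56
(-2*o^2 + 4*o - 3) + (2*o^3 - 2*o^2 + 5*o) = 2*o^3 - 4*o^2 + 9*o - 3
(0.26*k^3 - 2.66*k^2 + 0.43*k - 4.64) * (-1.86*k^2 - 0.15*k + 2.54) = -0.4836*k^5 + 4.9086*k^4 + 0.2596*k^3 + 1.8095*k^2 + 1.7882*k - 11.7856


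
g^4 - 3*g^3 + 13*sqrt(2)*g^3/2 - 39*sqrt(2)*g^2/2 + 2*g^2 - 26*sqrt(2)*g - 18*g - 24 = (g - 4)*(g + 1)*(g + sqrt(2)/2)*(g + 6*sqrt(2))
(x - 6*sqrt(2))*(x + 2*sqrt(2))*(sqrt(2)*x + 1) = sqrt(2)*x^3 - 7*x^2 - 28*sqrt(2)*x - 24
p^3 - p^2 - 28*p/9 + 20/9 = (p - 2)*(p - 2/3)*(p + 5/3)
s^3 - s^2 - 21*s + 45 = (s - 3)^2*(s + 5)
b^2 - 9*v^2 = (b - 3*v)*(b + 3*v)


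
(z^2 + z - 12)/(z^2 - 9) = (z + 4)/(z + 3)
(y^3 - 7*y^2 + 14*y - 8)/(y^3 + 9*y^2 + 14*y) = (y^3 - 7*y^2 + 14*y - 8)/(y*(y^2 + 9*y + 14))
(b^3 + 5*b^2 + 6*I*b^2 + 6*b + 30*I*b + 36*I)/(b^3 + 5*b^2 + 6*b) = (b + 6*I)/b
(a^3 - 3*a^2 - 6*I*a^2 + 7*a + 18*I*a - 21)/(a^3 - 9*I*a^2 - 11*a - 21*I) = (a - 3)/(a - 3*I)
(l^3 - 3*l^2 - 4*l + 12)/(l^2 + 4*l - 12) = (l^2 - l - 6)/(l + 6)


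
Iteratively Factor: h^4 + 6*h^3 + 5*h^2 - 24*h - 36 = (h - 2)*(h^3 + 8*h^2 + 21*h + 18) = (h - 2)*(h + 2)*(h^2 + 6*h + 9) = (h - 2)*(h + 2)*(h + 3)*(h + 3)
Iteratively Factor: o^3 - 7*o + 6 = (o + 3)*(o^2 - 3*o + 2) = (o - 2)*(o + 3)*(o - 1)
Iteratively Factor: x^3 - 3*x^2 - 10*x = (x - 5)*(x^2 + 2*x) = (x - 5)*(x + 2)*(x)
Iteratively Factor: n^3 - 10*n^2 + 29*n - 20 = (n - 5)*(n^2 - 5*n + 4) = (n - 5)*(n - 1)*(n - 4)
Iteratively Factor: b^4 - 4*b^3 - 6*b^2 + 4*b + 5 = (b - 5)*(b^3 + b^2 - b - 1) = (b - 5)*(b - 1)*(b^2 + 2*b + 1) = (b - 5)*(b - 1)*(b + 1)*(b + 1)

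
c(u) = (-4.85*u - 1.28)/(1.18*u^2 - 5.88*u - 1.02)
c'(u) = (5.88 - 2.36*u)*(-4.85*u - 1.28)/(1.18*u^2 - 5.88*u - 1.02)^2 - 4.85/(1.18*u^2 - 5.88*u - 1.02) = (5.723*u^2 + 3.0208*u - 2.5794)/(1.3924*u^4 - 13.8768*u^3 + 32.1672*u^2 + 11.9952*u + 1.0404)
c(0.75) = 1.03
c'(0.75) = 0.13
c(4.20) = 4.42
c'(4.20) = 4.62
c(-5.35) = 0.38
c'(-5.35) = 0.04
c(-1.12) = 0.59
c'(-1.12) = 0.02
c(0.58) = 1.01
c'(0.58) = 0.07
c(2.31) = 1.50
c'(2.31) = 0.51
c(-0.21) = -0.98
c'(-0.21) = -41.59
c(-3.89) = 0.44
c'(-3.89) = 0.05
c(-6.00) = 0.36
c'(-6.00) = 0.03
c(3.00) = 1.97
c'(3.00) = 0.90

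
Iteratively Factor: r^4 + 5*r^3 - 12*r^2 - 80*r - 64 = (r + 4)*(r^3 + r^2 - 16*r - 16) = (r + 1)*(r + 4)*(r^2 - 16) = (r + 1)*(r + 4)^2*(r - 4)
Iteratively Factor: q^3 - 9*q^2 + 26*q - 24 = (q - 2)*(q^2 - 7*q + 12) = (q - 3)*(q - 2)*(q - 4)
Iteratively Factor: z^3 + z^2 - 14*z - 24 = (z + 3)*(z^2 - 2*z - 8) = (z + 2)*(z + 3)*(z - 4)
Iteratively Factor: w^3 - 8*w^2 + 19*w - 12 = (w - 3)*(w^2 - 5*w + 4) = (w - 4)*(w - 3)*(w - 1)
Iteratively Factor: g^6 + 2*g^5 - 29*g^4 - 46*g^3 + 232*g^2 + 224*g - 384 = (g - 1)*(g^5 + 3*g^4 - 26*g^3 - 72*g^2 + 160*g + 384) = (g - 3)*(g - 1)*(g^4 + 6*g^3 - 8*g^2 - 96*g - 128) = (g - 3)*(g - 1)*(g + 4)*(g^3 + 2*g^2 - 16*g - 32) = (g - 3)*(g - 1)*(g + 2)*(g + 4)*(g^2 - 16) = (g - 3)*(g - 1)*(g + 2)*(g + 4)^2*(g - 4)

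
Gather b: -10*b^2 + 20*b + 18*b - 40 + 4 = -10*b^2 + 38*b - 36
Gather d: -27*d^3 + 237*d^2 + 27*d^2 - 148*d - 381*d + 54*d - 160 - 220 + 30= -27*d^3 + 264*d^2 - 475*d - 350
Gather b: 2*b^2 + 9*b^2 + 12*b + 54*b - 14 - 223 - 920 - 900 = 11*b^2 + 66*b - 2057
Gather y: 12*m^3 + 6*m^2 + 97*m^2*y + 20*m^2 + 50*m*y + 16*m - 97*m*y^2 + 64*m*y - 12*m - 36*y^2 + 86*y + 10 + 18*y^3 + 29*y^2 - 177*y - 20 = 12*m^3 + 26*m^2 + 4*m + 18*y^3 + y^2*(-97*m - 7) + y*(97*m^2 + 114*m - 91) - 10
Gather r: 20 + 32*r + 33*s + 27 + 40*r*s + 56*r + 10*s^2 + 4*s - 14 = r*(40*s + 88) + 10*s^2 + 37*s + 33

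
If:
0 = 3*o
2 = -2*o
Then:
No Solution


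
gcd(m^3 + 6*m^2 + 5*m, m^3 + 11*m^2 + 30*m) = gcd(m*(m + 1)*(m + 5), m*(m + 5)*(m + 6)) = m^2 + 5*m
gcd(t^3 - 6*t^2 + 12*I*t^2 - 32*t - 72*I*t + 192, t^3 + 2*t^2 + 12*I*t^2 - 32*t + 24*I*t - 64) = t^2 + 12*I*t - 32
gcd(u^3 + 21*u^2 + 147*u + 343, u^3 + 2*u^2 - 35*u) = u + 7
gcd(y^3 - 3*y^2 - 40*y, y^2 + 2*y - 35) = 1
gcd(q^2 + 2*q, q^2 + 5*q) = q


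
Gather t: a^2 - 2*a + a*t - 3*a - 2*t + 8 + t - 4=a^2 - 5*a + t*(a - 1) + 4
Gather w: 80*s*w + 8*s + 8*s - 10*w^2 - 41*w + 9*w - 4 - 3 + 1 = 16*s - 10*w^2 + w*(80*s - 32) - 6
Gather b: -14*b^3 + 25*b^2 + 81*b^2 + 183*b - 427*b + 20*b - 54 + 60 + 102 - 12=-14*b^3 + 106*b^2 - 224*b + 96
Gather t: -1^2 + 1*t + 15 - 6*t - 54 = -5*t - 40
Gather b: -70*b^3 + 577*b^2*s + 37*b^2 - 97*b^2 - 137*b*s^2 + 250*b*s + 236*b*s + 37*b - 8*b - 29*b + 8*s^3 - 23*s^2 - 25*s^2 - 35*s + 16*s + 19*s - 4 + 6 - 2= -70*b^3 + b^2*(577*s - 60) + b*(-137*s^2 + 486*s) + 8*s^3 - 48*s^2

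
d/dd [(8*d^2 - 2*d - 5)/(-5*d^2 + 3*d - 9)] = (14*d^2 - 194*d + 33)/(25*d^4 - 30*d^3 + 99*d^2 - 54*d + 81)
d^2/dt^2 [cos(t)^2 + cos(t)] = -cos(t) - 2*cos(2*t)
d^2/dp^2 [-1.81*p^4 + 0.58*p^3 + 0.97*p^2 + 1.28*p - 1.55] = -21.72*p^2 + 3.48*p + 1.94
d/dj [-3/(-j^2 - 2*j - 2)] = 6*(-j - 1)/(j^2 + 2*j + 2)^2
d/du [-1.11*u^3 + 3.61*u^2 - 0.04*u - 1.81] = -3.33*u^2 + 7.22*u - 0.04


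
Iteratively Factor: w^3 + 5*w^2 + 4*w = (w)*(w^2 + 5*w + 4) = w*(w + 1)*(w + 4)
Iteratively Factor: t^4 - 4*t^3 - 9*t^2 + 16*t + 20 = (t + 2)*(t^3 - 6*t^2 + 3*t + 10) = (t - 2)*(t + 2)*(t^2 - 4*t - 5) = (t - 5)*(t - 2)*(t + 2)*(t + 1)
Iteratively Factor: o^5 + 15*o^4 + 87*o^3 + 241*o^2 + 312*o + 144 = (o + 4)*(o^4 + 11*o^3 + 43*o^2 + 69*o + 36) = (o + 4)^2*(o^3 + 7*o^2 + 15*o + 9) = (o + 1)*(o + 4)^2*(o^2 + 6*o + 9) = (o + 1)*(o + 3)*(o + 4)^2*(o + 3)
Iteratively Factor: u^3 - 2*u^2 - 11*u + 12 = (u + 3)*(u^2 - 5*u + 4) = (u - 4)*(u + 3)*(u - 1)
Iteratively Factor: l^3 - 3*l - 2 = (l + 1)*(l^2 - l - 2) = (l + 1)^2*(l - 2)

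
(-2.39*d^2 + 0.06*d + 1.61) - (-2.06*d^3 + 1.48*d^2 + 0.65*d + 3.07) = 2.06*d^3 - 3.87*d^2 - 0.59*d - 1.46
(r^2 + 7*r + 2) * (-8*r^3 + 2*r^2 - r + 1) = -8*r^5 - 54*r^4 - 3*r^3 - 2*r^2 + 5*r + 2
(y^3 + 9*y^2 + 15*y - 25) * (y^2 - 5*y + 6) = y^5 + 4*y^4 - 24*y^3 - 46*y^2 + 215*y - 150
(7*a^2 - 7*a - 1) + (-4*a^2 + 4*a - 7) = 3*a^2 - 3*a - 8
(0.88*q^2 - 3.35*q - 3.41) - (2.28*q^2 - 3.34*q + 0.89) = -1.4*q^2 - 0.0100000000000002*q - 4.3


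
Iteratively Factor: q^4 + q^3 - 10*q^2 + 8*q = (q - 2)*(q^3 + 3*q^2 - 4*q) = (q - 2)*(q - 1)*(q^2 + 4*q) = (q - 2)*(q - 1)*(q + 4)*(q)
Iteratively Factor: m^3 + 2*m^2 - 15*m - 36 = (m - 4)*(m^2 + 6*m + 9) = (m - 4)*(m + 3)*(m + 3)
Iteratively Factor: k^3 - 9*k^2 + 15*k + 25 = (k + 1)*(k^2 - 10*k + 25) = (k - 5)*(k + 1)*(k - 5)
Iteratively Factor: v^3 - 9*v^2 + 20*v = (v - 4)*(v^2 - 5*v) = (v - 5)*(v - 4)*(v)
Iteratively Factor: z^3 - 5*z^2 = (z - 5)*(z^2) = z*(z - 5)*(z)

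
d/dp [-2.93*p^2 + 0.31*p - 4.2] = 0.31 - 5.86*p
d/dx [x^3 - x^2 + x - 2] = 3*x^2 - 2*x + 1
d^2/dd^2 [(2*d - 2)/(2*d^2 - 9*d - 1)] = 4*((11 - 6*d)*(-2*d^2 + 9*d + 1) - (d - 1)*(4*d - 9)^2)/(-2*d^2 + 9*d + 1)^3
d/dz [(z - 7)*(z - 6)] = 2*z - 13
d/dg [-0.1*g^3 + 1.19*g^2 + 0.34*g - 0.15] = -0.3*g^2 + 2.38*g + 0.34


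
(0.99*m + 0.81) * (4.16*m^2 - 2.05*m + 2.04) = 4.1184*m^3 + 1.3401*m^2 + 0.3591*m + 1.6524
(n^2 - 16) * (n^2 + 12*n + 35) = n^4 + 12*n^3 + 19*n^2 - 192*n - 560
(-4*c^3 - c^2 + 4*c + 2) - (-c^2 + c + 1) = -4*c^3 + 3*c + 1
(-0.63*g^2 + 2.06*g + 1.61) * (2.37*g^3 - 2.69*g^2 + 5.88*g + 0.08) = -1.4931*g^5 + 6.5769*g^4 - 5.4301*g^3 + 7.7315*g^2 + 9.6316*g + 0.1288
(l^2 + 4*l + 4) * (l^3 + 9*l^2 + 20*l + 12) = l^5 + 13*l^4 + 60*l^3 + 128*l^2 + 128*l + 48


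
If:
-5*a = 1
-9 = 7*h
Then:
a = -1/5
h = -9/7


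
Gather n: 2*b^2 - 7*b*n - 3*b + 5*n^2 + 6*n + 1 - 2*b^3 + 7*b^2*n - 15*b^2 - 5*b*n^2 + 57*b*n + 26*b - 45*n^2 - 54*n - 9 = -2*b^3 - 13*b^2 + 23*b + n^2*(-5*b - 40) + n*(7*b^2 + 50*b - 48) - 8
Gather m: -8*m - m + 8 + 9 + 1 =18 - 9*m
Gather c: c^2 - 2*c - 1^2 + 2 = c^2 - 2*c + 1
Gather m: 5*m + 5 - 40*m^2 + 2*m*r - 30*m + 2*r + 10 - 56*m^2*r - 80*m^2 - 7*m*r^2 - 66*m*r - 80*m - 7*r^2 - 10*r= m^2*(-56*r - 120) + m*(-7*r^2 - 64*r - 105) - 7*r^2 - 8*r + 15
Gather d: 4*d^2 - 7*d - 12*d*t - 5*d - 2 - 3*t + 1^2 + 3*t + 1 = 4*d^2 + d*(-12*t - 12)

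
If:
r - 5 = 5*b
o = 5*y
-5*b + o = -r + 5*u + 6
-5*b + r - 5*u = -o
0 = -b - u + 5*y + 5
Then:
No Solution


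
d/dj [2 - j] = -1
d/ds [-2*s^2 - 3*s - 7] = -4*s - 3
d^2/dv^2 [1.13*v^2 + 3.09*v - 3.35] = 2.26000000000000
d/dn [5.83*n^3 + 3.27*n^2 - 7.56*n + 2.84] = 17.49*n^2 + 6.54*n - 7.56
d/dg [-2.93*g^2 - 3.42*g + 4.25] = -5.86*g - 3.42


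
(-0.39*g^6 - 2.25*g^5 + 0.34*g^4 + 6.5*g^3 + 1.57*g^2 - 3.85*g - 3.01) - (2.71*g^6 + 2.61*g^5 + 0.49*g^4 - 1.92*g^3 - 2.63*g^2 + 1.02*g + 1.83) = -3.1*g^6 - 4.86*g^5 - 0.15*g^4 + 8.42*g^3 + 4.2*g^2 - 4.87*g - 4.84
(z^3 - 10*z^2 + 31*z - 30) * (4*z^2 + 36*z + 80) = 4*z^5 - 4*z^4 - 156*z^3 + 196*z^2 + 1400*z - 2400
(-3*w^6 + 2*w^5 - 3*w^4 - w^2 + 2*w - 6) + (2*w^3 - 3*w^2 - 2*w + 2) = -3*w^6 + 2*w^5 - 3*w^4 + 2*w^3 - 4*w^2 - 4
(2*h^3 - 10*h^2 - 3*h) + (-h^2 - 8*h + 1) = 2*h^3 - 11*h^2 - 11*h + 1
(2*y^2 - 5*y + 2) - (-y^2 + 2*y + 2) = 3*y^2 - 7*y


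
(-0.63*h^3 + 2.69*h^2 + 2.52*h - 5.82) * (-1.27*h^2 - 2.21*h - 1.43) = 0.8001*h^5 - 2.024*h^4 - 8.2444*h^3 - 2.0245*h^2 + 9.2586*h + 8.3226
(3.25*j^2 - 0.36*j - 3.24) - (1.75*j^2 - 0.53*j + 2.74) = 1.5*j^2 + 0.17*j - 5.98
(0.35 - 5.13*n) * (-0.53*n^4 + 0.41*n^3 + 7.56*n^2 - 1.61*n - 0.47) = 2.7189*n^5 - 2.2888*n^4 - 38.6393*n^3 + 10.9053*n^2 + 1.8476*n - 0.1645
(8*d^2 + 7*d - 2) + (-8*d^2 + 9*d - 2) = 16*d - 4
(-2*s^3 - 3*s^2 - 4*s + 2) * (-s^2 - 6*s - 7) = 2*s^5 + 15*s^4 + 36*s^3 + 43*s^2 + 16*s - 14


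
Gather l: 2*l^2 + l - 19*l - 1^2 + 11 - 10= 2*l^2 - 18*l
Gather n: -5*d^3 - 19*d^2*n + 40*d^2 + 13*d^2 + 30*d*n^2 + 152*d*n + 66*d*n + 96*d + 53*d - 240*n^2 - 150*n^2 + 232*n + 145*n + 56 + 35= -5*d^3 + 53*d^2 + 149*d + n^2*(30*d - 390) + n*(-19*d^2 + 218*d + 377) + 91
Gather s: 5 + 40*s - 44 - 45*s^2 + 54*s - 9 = -45*s^2 + 94*s - 48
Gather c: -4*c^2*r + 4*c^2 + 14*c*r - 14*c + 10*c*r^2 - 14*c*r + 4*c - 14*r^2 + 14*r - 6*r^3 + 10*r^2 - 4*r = c^2*(4 - 4*r) + c*(10*r^2 - 10) - 6*r^3 - 4*r^2 + 10*r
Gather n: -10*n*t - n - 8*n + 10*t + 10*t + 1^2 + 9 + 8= n*(-10*t - 9) + 20*t + 18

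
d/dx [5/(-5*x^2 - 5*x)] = (2*x + 1)/(x^2*(x + 1)^2)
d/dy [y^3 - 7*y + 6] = 3*y^2 - 7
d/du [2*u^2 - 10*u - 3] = 4*u - 10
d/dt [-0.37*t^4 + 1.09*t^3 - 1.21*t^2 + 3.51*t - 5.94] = -1.48*t^3 + 3.27*t^2 - 2.42*t + 3.51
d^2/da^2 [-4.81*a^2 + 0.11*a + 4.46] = -9.62000000000000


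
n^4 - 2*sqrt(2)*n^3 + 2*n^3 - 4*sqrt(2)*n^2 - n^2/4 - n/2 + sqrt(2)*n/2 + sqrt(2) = (n - 1/2)*(n + 1/2)*(n + 2)*(n - 2*sqrt(2))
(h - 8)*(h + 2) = h^2 - 6*h - 16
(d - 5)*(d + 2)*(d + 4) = d^3 + d^2 - 22*d - 40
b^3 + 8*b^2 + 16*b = b*(b + 4)^2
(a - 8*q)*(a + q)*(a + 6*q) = a^3 - a^2*q - 50*a*q^2 - 48*q^3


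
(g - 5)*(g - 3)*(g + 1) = g^3 - 7*g^2 + 7*g + 15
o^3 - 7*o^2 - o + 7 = (o - 7)*(o - 1)*(o + 1)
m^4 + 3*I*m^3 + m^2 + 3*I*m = m*(m - I)*(m + I)*(m + 3*I)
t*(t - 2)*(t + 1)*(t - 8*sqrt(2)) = t^4 - 8*sqrt(2)*t^3 - t^3 - 2*t^2 + 8*sqrt(2)*t^2 + 16*sqrt(2)*t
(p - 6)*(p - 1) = p^2 - 7*p + 6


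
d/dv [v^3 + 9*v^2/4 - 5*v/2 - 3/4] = 3*v^2 + 9*v/2 - 5/2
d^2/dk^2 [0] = 0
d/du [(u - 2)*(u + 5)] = 2*u + 3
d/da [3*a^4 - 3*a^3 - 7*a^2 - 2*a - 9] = 12*a^3 - 9*a^2 - 14*a - 2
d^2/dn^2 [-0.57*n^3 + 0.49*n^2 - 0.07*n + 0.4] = 0.98 - 3.42*n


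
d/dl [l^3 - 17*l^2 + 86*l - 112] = 3*l^2 - 34*l + 86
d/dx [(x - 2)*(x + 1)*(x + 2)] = 3*x^2 + 2*x - 4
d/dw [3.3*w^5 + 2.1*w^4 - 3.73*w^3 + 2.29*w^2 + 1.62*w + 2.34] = 16.5*w^4 + 8.4*w^3 - 11.19*w^2 + 4.58*w + 1.62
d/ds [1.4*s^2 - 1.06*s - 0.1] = 2.8*s - 1.06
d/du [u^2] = 2*u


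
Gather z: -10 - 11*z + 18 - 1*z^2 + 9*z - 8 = -z^2 - 2*z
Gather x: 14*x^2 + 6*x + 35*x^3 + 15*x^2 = 35*x^3 + 29*x^2 + 6*x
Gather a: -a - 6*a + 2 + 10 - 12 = -7*a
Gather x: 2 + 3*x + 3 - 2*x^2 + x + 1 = -2*x^2 + 4*x + 6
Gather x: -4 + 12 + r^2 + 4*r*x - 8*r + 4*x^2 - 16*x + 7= r^2 - 8*r + 4*x^2 + x*(4*r - 16) + 15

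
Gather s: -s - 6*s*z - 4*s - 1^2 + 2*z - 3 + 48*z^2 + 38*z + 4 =s*(-6*z - 5) + 48*z^2 + 40*z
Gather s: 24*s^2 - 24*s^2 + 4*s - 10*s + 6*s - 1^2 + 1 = 0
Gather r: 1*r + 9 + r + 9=2*r + 18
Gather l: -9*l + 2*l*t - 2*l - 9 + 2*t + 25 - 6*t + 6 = l*(2*t - 11) - 4*t + 22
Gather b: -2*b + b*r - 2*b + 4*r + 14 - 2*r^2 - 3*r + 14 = b*(r - 4) - 2*r^2 + r + 28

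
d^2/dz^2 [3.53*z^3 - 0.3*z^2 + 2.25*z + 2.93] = 21.18*z - 0.6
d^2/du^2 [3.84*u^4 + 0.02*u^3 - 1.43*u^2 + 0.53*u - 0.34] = 46.08*u^2 + 0.12*u - 2.86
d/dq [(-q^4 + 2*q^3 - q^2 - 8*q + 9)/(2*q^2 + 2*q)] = (-2*q^5 - q^4 + 4*q^3 + 7*q^2 - 18*q - 9)/(2*q^2*(q^2 + 2*q + 1))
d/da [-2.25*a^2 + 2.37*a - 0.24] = 2.37 - 4.5*a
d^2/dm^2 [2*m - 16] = 0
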